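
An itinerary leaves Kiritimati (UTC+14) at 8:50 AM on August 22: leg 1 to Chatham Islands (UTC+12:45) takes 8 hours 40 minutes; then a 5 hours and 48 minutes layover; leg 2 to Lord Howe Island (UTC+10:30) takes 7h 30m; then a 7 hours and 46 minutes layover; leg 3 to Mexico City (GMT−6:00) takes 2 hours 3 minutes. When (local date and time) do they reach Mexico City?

Convert departure to UTC: 8:50 AM − 14:00 = 6:50 PM UTC on Aug 21.
Add 8 hours 40 minutes leg 1 → 3:30 AM UTC (Aug 22).
Add 5 hours and 48 minutes layover in Chatham Islands → 9:18 AM UTC.
Add 7 hours and 30 minutes leg 2 → 4:48 PM UTC.
Add 7 hours 46 minutes layover in Lord Howe Island → 12:34 AM UTC (Aug 23).
Add 2 hours and 3 minutes leg 3 → 2:37 AM UTC.
Mexico City is UTC−6:00, so local arrival = 2:37 AM − 6:00 = 8:37 PM on Aug 22.

8:37 PM on August 22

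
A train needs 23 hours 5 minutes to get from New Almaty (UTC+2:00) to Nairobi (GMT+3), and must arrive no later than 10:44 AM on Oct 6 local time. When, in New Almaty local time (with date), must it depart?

10:39 AM on Oct 5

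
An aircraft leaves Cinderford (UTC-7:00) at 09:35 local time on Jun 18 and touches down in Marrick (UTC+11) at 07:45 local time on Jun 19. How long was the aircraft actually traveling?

4 hours 10 minutes

Departure in UTC: 09:35 + 7:00 = 16:35 on Jun 18.
Arrival in UTC: 07:45 − 11:00 = 20:45 on Jun 18.
Elapsed = 20:45 − 16:35 = 4 hours 10 minutes.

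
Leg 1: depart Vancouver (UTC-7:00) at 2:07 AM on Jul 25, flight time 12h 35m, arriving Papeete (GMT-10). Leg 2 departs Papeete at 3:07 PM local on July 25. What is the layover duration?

Convert departure to UTC: 2:07 AM + 7:00 = 9:07 AM UTC on Jul 25.
Add 12 hours 35 minutes flight time → 9:42 PM UTC.
Papeete is UTC−10:00, so local arrival = 9:42 PM − 10:00 = 11:42 AM on Jul 25.
Layover = 3:07 PM − 11:42 AM = 3 hours 25 minutes.

3 hours 25 minutes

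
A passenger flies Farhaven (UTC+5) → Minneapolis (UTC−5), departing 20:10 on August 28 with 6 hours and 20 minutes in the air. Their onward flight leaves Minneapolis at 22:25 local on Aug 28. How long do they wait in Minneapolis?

5 hours 55 minutes

Convert departure to UTC: 20:10 − 5:00 = 15:10 UTC on Aug 28.
Add 6 hours and 20 minutes flight time → 21:30 UTC.
Minneapolis is UTC−5:00, so local arrival = 21:30 − 5:00 = 16:30 on Aug 28.
Layover = 22:25 − 16:30 = 5 hours 55 minutes.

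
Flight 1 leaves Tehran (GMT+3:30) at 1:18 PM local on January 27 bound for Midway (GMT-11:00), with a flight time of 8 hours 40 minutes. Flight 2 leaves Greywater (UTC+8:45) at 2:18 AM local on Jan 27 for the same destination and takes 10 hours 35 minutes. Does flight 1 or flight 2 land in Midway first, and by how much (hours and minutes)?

Flight 1 in UTC: 1:18 PM − 3:30 = 9:48 AM on Jan 27.
+8 hours and 40 minutes → arrive 6:28 PM UTC on Jan 27.
Flight 2 in UTC: 2:18 AM − 8:45 = 5:33 PM on Jan 26.
+10 hours 35 minutes → arrive 4:08 AM UTC on Jan 27.
Flight 2 lands earlier by 14 hours 20 minutes.

the second, by 14 hours 20 minutes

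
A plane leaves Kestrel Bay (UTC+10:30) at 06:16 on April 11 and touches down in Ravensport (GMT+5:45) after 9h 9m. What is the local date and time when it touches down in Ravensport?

10:40 on April 11

Ravensport is 4:45 behind Kestrel Bay.
After 9 hours and 9 minutes it is 15:25 in Kestrel Bay.
Shift by the zone difference: 15:25 − 4:45 = 10:40 on Apr 11 in Ravensport.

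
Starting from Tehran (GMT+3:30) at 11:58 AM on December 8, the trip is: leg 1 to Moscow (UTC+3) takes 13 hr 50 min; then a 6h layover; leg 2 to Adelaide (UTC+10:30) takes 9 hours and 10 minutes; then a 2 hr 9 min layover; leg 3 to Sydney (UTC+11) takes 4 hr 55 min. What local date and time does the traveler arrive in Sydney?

Convert departure to UTC: 11:58 AM − 3:30 = 8:28 AM UTC on Dec 8.
Add 13 hours and 50 minutes leg 1 → 10:18 PM UTC.
Add 6 hours layover in Moscow → 4:18 AM UTC (Dec 9).
Add 9 hours and 10 minutes leg 2 → 1:28 PM UTC.
Add 2 hours and 9 minutes layover in Adelaide → 3:37 PM UTC.
Add 4 hours and 55 minutes leg 3 → 8:32 PM UTC.
Sydney is UTC+11:00, so local arrival = 8:32 PM + 11:00 = 7:32 AM on Dec 10.

7:32 AM on December 10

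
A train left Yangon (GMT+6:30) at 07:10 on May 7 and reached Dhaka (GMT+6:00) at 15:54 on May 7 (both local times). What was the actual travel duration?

Dhaka is 0:30 behind Yangon.
Clock-face elapsed time (ignoring zones) is 8 hours 44 minutes.
Actual elapsed = 8 hours 44 minutes + 0:30 = 9 hours 14 minutes.

9 hours 14 minutes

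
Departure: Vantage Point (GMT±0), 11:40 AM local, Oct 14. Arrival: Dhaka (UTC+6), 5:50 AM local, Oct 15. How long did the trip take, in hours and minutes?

12 hours 10 minutes

Dhaka is 6:00 ahead of Vantage Point.
Clock-face elapsed time (ignoring zones) is 18 hours 10 minutes.
Actual elapsed = 18 hours 10 minutes − 6:00 = 12 hours 10 minutes.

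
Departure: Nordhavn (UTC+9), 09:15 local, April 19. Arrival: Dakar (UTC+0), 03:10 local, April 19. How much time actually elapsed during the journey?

2 hours 55 minutes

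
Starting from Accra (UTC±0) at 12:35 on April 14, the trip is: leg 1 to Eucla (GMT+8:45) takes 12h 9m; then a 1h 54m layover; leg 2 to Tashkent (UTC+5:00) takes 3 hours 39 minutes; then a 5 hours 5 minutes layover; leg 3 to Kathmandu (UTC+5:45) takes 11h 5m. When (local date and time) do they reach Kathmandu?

Accra is at UTC+0, so departure is already 12:35 UTC on Apr 14.
Add 12 hours 9 minutes leg 1 → 00:44 UTC (Apr 15).
Add 1 hour 54 minutes layover in Eucla → 02:38 UTC.
Add 3 hours 39 minutes leg 2 → 06:17 UTC.
Add 5 hours and 5 minutes layover in Tashkent → 11:22 UTC.
Add 11 hours and 5 minutes leg 3 → 22:27 UTC.
Kathmandu is UTC+5:45, so local arrival = 22:27 + 5:45 = 04:12 on Apr 16.

04:12 on Apr 16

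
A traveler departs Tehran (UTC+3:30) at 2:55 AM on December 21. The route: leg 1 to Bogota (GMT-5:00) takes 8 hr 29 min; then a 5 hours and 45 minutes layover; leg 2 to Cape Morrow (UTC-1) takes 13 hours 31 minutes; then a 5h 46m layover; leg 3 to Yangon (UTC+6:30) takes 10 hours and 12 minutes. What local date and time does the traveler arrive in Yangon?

1:38 AM on December 23

Convert departure to UTC: 2:55 AM − 3:30 = 11:25 PM UTC on Dec 20.
Add 8 hours 29 minutes leg 1 → 7:54 AM UTC (Dec 21).
Add 5 hours 45 minutes layover in Bogota → 1:39 PM UTC.
Add 13 hours and 31 minutes leg 2 → 3:10 AM UTC (Dec 22).
Add 5 hours and 46 minutes layover in Cape Morrow → 8:56 AM UTC.
Add 10 hours 12 minutes leg 3 → 7:08 PM UTC.
Yangon is UTC+6:30, so local arrival = 7:08 PM + 6:30 = 1:38 AM on Dec 23.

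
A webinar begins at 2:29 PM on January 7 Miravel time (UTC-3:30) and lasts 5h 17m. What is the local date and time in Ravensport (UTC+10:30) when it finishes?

Convert start to UTC: 2:29 PM + 3:30 = 5:59 PM UTC on Jan 7.
Add 5 hours and 17 minutes duration → 11:16 PM UTC.
Ravensport is UTC+10:30, so local end time = 11:16 PM + 10:30 = 9:46 AM on Jan 8.

9:46 AM on Jan 8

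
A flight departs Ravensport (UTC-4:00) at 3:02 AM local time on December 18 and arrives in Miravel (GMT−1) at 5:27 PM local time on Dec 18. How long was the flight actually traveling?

11 hours 25 minutes

Miravel is 3:00 ahead of Ravensport.
Clock-face elapsed time (ignoring zones) is 14 hours 25 minutes.
Actual elapsed = 14 hours 25 minutes − 3:00 = 11 hours 25 minutes.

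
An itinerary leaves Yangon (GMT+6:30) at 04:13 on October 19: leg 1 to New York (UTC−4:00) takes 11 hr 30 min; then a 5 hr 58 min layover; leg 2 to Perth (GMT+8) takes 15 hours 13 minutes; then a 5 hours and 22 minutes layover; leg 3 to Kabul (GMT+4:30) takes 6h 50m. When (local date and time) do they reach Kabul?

23:06 on October 20

Convert departure to UTC: 04:13 − 6:30 = 21:43 UTC on Oct 18.
Add 11 hours 30 minutes leg 1 → 09:13 UTC (Oct 19).
Add 5 hours 58 minutes layover in New York → 15:11 UTC.
Add 15 hours 13 minutes leg 2 → 06:24 UTC (Oct 20).
Add 5 hours 22 minutes layover in Perth → 11:46 UTC.
Add 6 hours and 50 minutes leg 3 → 18:36 UTC.
Kabul is UTC+4:30, so local arrival = 18:36 + 4:30 = 23:06 on Oct 20.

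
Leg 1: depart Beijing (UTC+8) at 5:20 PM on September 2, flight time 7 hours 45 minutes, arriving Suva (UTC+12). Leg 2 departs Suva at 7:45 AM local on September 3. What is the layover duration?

2 hours 40 minutes

Convert departure to UTC: 5:20 PM − 8:00 = 9:20 AM UTC on Sep 2.
Add 7 hours and 45 minutes flight time → 5:05 PM UTC.
Suva is UTC+12:00, so local arrival = 5:05 PM + 12:00 = 5:05 AM on Sep 3.
Layover = 7:45 AM − 5:05 AM = 2 hours 40 minutes.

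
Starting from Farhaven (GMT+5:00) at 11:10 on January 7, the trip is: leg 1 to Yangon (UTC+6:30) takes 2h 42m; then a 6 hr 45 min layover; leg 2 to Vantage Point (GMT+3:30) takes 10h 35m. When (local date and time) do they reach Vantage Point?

05:42 on January 8

Convert departure to UTC: 11:10 − 5:00 = 06:10 UTC on Jan 7.
Add 2 hours and 42 minutes leg 1 → 08:52 UTC.
Add 6 hours and 45 minutes layover in Yangon → 15:37 UTC.
Add 10 hours 35 minutes leg 2 → 02:12 UTC (Jan 8).
Vantage Point is UTC+3:30, so local arrival = 02:12 + 3:30 = 05:42 on Jan 8.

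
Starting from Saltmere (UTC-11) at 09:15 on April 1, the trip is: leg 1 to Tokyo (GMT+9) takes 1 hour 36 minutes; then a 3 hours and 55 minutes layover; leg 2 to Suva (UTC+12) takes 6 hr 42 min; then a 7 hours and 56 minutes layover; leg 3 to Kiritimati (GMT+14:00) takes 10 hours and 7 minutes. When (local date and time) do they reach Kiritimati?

Convert departure to UTC: 09:15 + 11:00 = 20:15 UTC on Apr 1.
Add 1 hour 36 minutes leg 1 → 21:51 UTC.
Add 3 hours 55 minutes layover in Tokyo → 01:46 UTC (Apr 2).
Add 6 hours and 42 minutes leg 2 → 08:28 UTC.
Add 7 hours 56 minutes layover in Suva → 16:24 UTC.
Add 10 hours and 7 minutes leg 3 → 02:31 UTC (Apr 3).
Kiritimati is UTC+14:00, so local arrival = 02:31 + 14:00 = 16:31 on Apr 3.

16:31 on April 3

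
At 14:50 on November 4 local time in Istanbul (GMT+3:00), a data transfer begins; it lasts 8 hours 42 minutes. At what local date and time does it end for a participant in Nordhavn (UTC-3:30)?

Convert start to UTC: 14:50 − 3:00 = 11:50 UTC on Nov 4.
Add 8 hours and 42 minutes duration → 20:32 UTC.
Nordhavn is UTC−3:30, so local end time = 20:32 − 3:30 = 17:02 on Nov 4.

17:02 on Nov 4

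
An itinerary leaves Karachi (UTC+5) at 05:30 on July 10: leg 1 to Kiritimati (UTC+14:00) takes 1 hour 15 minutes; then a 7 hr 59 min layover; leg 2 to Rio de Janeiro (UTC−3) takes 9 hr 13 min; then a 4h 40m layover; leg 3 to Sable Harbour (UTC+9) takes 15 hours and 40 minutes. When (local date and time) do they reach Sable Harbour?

00:17 on July 12

Convert departure to UTC: 05:30 − 5:00 = 00:30 UTC on Jul 10.
Add 1 hour and 15 minutes leg 1 → 01:45 UTC.
Add 7 hours and 59 minutes layover in Kiritimati → 09:44 UTC.
Add 9 hours and 13 minutes leg 2 → 18:57 UTC.
Add 4 hours and 40 minutes layover in Rio de Janeiro → 23:37 UTC.
Add 15 hours and 40 minutes leg 3 → 15:17 UTC (Jul 11).
Sable Harbour is UTC+9:00, so local arrival = 15:17 + 9:00 = 00:17 on Jul 12.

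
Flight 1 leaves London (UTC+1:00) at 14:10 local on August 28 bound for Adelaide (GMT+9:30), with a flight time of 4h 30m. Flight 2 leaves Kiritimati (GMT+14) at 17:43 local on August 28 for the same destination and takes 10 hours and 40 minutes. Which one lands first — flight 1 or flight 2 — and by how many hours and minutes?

the second, by 3 hours 17 minutes

Flight 1 in UTC: 14:10 − 1:00 = 13:10 on Aug 28.
+4 hours and 30 minutes → arrive 17:40 UTC on Aug 28.
Flight 2 in UTC: 17:43 − 14:00 = 03:43 on Aug 28.
+10 hours and 40 minutes → arrive 14:23 UTC on Aug 28.
Flight 2 lands earlier by 3 hours 17 minutes.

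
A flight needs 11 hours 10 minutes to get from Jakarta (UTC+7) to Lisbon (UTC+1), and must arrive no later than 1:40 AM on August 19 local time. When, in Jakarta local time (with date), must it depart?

Target arrival in UTC: 1:40 AM − 1:00 = 12:40 AM on Aug 19.
Subtract 11 hours 10 minutes → departure 1:30 PM UTC on Aug 18.
Jakarta is UTC+7:00: 1:30 PM + 7:00 = 8:30 PM on Aug 18.

8:30 PM on August 18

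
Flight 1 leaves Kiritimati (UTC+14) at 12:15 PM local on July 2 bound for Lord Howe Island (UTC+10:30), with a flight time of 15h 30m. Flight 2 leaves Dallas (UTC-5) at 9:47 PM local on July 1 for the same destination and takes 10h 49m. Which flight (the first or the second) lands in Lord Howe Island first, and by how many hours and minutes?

the second, by 9 minutes

Flight 1 in UTC: 12:15 PM − 14:00 = 10:15 PM on Jul 1.
+15 hours 30 minutes → arrive 1:45 PM UTC on Jul 2.
Flight 2 in UTC: 9:47 PM + 5:00 = 2:47 AM on Jul 2.
+10 hours 49 minutes → arrive 1:36 PM UTC on Jul 2.
Flight 2 lands earlier by 9 minutes.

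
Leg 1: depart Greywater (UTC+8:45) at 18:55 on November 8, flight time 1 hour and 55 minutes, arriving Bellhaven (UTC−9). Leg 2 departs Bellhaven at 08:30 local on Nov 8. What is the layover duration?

Convert departure to UTC: 18:55 − 8:45 = 10:10 UTC on Nov 8.
Add 1 hour and 55 minutes flight time → 12:05 UTC.
Bellhaven is UTC−9:00, so local arrival = 12:05 − 9:00 = 03:05 on Nov 8.
Layover = 08:30 − 03:05 = 5 hours 25 minutes.

5 hours 25 minutes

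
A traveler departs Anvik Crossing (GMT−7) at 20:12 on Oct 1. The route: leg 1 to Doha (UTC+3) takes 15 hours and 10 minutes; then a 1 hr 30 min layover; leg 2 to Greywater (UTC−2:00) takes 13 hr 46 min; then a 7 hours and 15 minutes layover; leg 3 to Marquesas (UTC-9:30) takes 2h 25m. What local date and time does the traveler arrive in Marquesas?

09:48 on Oct 3

Convert departure to UTC: 20:12 + 7:00 = 03:12 UTC on Oct 2.
Add 15 hours 10 minutes leg 1 → 18:22 UTC.
Add 1 hour 30 minutes layover in Doha → 19:52 UTC.
Add 13 hours and 46 minutes leg 2 → 09:38 UTC (Oct 3).
Add 7 hours and 15 minutes layover in Greywater → 16:53 UTC.
Add 2 hours 25 minutes leg 3 → 19:18 UTC.
Marquesas is UTC−9:30, so local arrival = 19:18 − 9:30 = 09:48 on Oct 3.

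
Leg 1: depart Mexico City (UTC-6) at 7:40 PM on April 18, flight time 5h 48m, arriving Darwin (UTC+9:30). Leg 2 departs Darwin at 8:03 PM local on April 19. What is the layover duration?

3 hours 5 minutes

Convert departure to UTC: 7:40 PM + 6:00 = 1:40 AM UTC on Apr 19.
Add 5 hours and 48 minutes flight time → 7:28 AM UTC.
Darwin is UTC+9:30, so local arrival = 7:28 AM + 9:30 = 4:58 PM on Apr 19.
Layover = 8:03 PM − 4:58 PM = 3 hours 5 minutes.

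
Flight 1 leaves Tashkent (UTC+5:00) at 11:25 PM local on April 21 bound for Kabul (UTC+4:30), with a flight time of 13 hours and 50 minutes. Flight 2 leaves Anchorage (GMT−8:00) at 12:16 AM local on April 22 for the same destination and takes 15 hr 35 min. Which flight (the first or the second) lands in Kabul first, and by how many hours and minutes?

Flight 1 in UTC: 11:25 PM − 5:00 = 6:25 PM on Apr 21.
+13 hours 50 minutes → arrive 8:15 AM UTC on Apr 22.
Flight 2 in UTC: 12:16 AM + 8:00 = 8:16 AM on Apr 22.
+15 hours and 35 minutes → arrive 11:51 PM UTC on Apr 22.
Flight 1 lands earlier by 15 hours 36 minutes.

the first, by 15 hours 36 minutes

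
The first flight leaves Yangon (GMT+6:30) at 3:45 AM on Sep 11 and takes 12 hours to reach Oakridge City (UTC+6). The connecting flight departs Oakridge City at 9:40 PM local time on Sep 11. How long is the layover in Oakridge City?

Convert departure to UTC: 3:45 AM − 6:30 = 9:15 PM UTC on Sep 10.
Add 12 hours flight time → 9:15 AM UTC (Sep 11).
Oakridge City is UTC+6:00, so local arrival = 9:15 AM + 6:00 = 3:15 PM on Sep 11.
Layover = 9:40 PM − 3:15 PM = 6 hours 25 minutes.

6 hours 25 minutes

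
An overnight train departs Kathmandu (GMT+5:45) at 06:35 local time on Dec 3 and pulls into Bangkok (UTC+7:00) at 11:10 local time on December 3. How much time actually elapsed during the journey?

Departure in UTC: 06:35 − 5:45 = 00:50 on Dec 3.
Arrival in UTC: 11:10 − 7:00 = 04:10 on Dec 3.
Elapsed = 04:10 − 00:50 = 3 hours 20 minutes.

3 hours 20 minutes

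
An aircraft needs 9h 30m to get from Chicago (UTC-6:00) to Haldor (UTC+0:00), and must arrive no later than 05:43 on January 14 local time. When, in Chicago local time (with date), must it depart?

Target arrival is already UTC: 05:43 on Jan 14.
Subtract 9 hours and 30 minutes → departure 20:13 UTC on Jan 13.
Chicago is UTC−6:00: 20:13 − 6:00 = 14:13 on Jan 13.

14:13 on January 13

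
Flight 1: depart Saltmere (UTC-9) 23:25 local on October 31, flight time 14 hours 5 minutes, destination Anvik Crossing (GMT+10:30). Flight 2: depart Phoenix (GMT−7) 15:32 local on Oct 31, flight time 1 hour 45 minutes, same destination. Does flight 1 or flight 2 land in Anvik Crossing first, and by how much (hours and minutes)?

the second, by 22 hours 13 minutes

Flight 1 in UTC: 23:25 + 9:00 = 08:25 on Nov 1.
+14 hours 5 minutes → arrive 22:30 UTC on Nov 1.
Flight 2 in UTC: 15:32 + 7:00 = 22:32 on Oct 31.
+1 hour and 45 minutes → arrive 00:17 UTC on Nov 1.
Flight 2 lands earlier by 22 hours 13 minutes.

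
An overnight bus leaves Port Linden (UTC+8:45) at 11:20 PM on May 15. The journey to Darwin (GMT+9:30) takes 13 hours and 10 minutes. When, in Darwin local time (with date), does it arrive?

Convert departure to UTC: 11:20 PM − 8:45 = 2:35 PM UTC on May 15.
Add 13 hours 10 minutes travel time → 3:45 AM UTC (May 16).
Darwin is UTC+9:30, so local arrival = 3:45 AM + 9:30 = 1:15 PM on May 16.

1:15 PM on May 16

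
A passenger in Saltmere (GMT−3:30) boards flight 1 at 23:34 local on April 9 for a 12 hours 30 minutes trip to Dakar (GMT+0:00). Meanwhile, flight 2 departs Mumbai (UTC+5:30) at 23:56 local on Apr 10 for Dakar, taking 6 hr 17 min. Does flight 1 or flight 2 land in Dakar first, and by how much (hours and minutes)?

the first, by 9 hours 9 minutes

Flight 1 in UTC: 23:34 + 3:30 = 03:04 on Apr 10.
+12 hours and 30 minutes → arrive 15:34 UTC on Apr 10.
Flight 2 in UTC: 23:56 − 5:30 = 18:26 on Apr 10.
+6 hours 17 minutes → arrive 00:43 UTC on Apr 11.
Flight 1 lands earlier by 9 hours 9 minutes.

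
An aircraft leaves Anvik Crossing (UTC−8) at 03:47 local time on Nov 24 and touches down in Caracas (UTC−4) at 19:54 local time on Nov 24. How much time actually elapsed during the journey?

Departure in UTC: 03:47 + 8:00 = 11:47 on Nov 24.
Arrival in UTC: 19:54 + 4:00 = 23:54 on Nov 24.
Elapsed = 23:54 − 11:47 = 12 hours 7 minutes.

12 hours 7 minutes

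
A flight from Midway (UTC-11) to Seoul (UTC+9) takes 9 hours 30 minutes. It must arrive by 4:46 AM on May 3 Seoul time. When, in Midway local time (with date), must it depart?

11:16 PM on May 1

Target arrival in UTC: 4:46 AM − 9:00 = 7:46 PM on May 2.
Subtract 9 hours and 30 minutes → departure 10:16 AM UTC on May 2.
Midway is UTC−11:00: 10:16 AM − 11:00 = 11:16 PM on May 1.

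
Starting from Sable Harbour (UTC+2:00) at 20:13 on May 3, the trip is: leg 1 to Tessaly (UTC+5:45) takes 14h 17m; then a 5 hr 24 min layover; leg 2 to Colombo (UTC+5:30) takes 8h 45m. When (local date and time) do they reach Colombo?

Convert departure to UTC: 20:13 − 2:00 = 18:13 UTC on May 3.
Add 14 hours and 17 minutes leg 1 → 08:30 UTC (May 4).
Add 5 hours 24 minutes layover in Tessaly → 13:54 UTC.
Add 8 hours and 45 minutes leg 2 → 22:39 UTC.
Colombo is UTC+5:30, so local arrival = 22:39 + 5:30 = 04:09 on May 5.

04:09 on May 5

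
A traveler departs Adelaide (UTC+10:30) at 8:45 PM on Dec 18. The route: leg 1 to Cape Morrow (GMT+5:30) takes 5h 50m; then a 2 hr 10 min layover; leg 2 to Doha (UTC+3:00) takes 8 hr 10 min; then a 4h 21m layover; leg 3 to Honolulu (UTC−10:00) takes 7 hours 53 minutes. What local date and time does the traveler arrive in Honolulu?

Convert departure to UTC: 8:45 PM − 10:30 = 10:15 AM UTC on Dec 18.
Add 5 hours and 50 minutes leg 1 → 4:05 PM UTC.
Add 2 hours and 10 minutes layover in Cape Morrow → 6:15 PM UTC.
Add 8 hours 10 minutes leg 2 → 2:25 AM UTC (Dec 19).
Add 4 hours 21 minutes layover in Doha → 6:46 AM UTC.
Add 7 hours and 53 minutes leg 3 → 2:39 PM UTC.
Honolulu is UTC−10:00, so local arrival = 2:39 PM − 10:00 = 4:39 AM on Dec 19.

4:39 AM on December 19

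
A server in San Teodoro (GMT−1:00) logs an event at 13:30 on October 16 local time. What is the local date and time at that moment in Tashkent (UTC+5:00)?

Tashkent is 6:00 ahead of San Teodoro.
Shift by the zone difference: 13:30 + 6:00 = 19:30 on Oct 16 in Tashkent.

19:30 on Oct 16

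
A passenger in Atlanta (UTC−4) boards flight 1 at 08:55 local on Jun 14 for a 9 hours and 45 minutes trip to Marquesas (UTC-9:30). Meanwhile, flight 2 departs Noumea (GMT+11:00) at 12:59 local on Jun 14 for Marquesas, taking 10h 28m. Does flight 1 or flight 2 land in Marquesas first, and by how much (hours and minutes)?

the second, by 10 hours 13 minutes

Flight 1 in UTC: 08:55 + 4:00 = 12:55 on Jun 14.
+9 hours and 45 minutes → arrive 22:40 UTC on Jun 14.
Flight 2 in UTC: 12:59 − 11:00 = 01:59 on Jun 14.
+10 hours and 28 minutes → arrive 12:27 UTC on Jun 14.
Flight 2 lands earlier by 10 hours 13 minutes.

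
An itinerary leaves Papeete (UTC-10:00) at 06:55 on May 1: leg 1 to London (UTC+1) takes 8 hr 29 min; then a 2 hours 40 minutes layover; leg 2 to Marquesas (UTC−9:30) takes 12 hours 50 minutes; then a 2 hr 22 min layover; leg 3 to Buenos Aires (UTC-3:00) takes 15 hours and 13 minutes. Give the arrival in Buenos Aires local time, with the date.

07:29 on May 3

Convert departure to UTC: 06:55 + 10:00 = 16:55 UTC on May 1.
Add 8 hours and 29 minutes leg 1 → 01:24 UTC (May 2).
Add 2 hours 40 minutes layover in London → 04:04 UTC.
Add 12 hours 50 minutes leg 2 → 16:54 UTC.
Add 2 hours 22 minutes layover in Marquesas → 19:16 UTC.
Add 15 hours 13 minutes leg 3 → 10:29 UTC (May 3).
Buenos Aires is UTC−3:00, so local arrival = 10:29 − 3:00 = 07:29 on May 3.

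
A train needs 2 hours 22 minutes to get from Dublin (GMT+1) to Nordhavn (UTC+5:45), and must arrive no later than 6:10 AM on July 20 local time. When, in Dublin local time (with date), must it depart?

Target arrival in UTC: 6:10 AM − 5:45 = 12:25 AM on Jul 20.
Subtract 2 hours and 22 minutes → departure 10:03 PM UTC on Jul 19.
Dublin is UTC+1:00: 10:03 PM + 1:00 = 11:03 PM on Jul 19.

11:03 PM on Jul 19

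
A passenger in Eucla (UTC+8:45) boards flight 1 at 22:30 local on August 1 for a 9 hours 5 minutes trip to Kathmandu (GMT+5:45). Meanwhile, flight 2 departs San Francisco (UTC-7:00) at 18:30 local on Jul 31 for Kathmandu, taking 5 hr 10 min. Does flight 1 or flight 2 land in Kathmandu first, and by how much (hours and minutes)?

Flight 1 in UTC: 22:30 − 8:45 = 13:45 on Aug 1.
+9 hours and 5 minutes → arrive 22:50 UTC on Aug 1.
Flight 2 in UTC: 18:30 + 7:00 = 01:30 on Aug 1.
+5 hours and 10 minutes → arrive 06:40 UTC on Aug 1.
Flight 2 lands earlier by 16 hours 10 minutes.

the second, by 16 hours 10 minutes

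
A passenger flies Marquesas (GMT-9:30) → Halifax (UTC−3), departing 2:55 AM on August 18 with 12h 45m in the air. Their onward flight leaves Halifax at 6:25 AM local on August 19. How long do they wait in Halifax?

8 hours 15 minutes

Convert departure to UTC: 2:55 AM + 9:30 = 12:25 PM UTC on Aug 18.
Add 12 hours and 45 minutes flight time → 1:10 AM UTC (Aug 19).
Halifax is UTC−3:00, so local arrival = 1:10 AM − 3:00 = 10:10 PM on Aug 18.
Layover = 6:25 AM − 10:10 PM (+1 day) = 8 hours 15 minutes.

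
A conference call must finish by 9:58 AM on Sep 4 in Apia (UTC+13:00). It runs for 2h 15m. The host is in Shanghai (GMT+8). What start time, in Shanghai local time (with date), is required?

Target end time in UTC: 9:58 AM − 13:00 = 8:58 PM on Sep 3.
Subtract 2 hours 15 minutes → start 6:43 PM UTC on Sep 3.
Shanghai is UTC+8:00: 6:43 PM + 8:00 = 2:43 AM on Sep 4.

2:43 AM on Sep 4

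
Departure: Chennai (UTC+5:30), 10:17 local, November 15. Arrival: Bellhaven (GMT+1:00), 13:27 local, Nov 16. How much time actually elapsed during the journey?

Bellhaven is 4:30 behind Chennai.
Clock-face elapsed time (ignoring zones) is 27 hours 10 minutes.
Actual elapsed = 27 hours 10 minutes + 4:30 = 31 hours 40 minutes.

31 hours 40 minutes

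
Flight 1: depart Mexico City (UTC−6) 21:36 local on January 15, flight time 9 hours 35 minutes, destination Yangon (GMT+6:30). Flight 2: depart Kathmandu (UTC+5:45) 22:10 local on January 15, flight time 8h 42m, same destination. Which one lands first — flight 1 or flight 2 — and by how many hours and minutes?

the second, by 12 hours 4 minutes

Flight 1 in UTC: 21:36 + 6:00 = 03:36 on Jan 16.
+9 hours and 35 minutes → arrive 13:11 UTC on Jan 16.
Flight 2 in UTC: 22:10 − 5:45 = 16:25 on Jan 15.
+8 hours and 42 minutes → arrive 01:07 UTC on Jan 16.
Flight 2 lands earlier by 12 hours 4 minutes.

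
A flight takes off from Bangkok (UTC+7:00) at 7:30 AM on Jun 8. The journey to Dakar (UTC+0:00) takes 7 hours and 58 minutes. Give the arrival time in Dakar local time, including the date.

8:28 AM on June 8

Convert departure to UTC: 7:30 AM − 7:00 = 12:30 AM UTC on Jun 8.
Add 7 hours and 58 minutes travel time → 8:28 AM UTC.
Dakar is UTC+0, so local arrival is the same: 8:28 AM on Jun 8.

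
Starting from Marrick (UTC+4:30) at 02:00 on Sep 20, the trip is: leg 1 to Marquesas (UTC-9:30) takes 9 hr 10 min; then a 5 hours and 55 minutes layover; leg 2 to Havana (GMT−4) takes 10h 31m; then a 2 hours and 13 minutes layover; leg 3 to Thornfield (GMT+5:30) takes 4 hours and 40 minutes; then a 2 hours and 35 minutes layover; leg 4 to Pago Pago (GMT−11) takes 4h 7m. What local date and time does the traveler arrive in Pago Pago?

Convert departure to UTC: 02:00 − 4:30 = 21:30 UTC on Sep 19.
Add 9 hours 10 minutes leg 1 → 06:40 UTC (Sep 20).
Add 5 hours 55 minutes layover in Marquesas → 12:35 UTC.
Add 10 hours 31 minutes leg 2 → 23:06 UTC.
Add 2 hours and 13 minutes layover in Havana → 01:19 UTC (Sep 21).
Add 4 hours and 40 minutes leg 3 → 05:59 UTC.
Add 2 hours 35 minutes layover in Thornfield → 08:34 UTC.
Add 4 hours and 7 minutes leg 4 → 12:41 UTC.
Pago Pago is UTC−11:00, so local arrival = 12:41 − 11:00 = 01:41 on Sep 21.

01:41 on September 21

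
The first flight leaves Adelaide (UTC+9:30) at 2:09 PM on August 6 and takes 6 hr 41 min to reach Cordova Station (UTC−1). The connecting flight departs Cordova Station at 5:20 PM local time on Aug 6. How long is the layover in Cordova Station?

7 hours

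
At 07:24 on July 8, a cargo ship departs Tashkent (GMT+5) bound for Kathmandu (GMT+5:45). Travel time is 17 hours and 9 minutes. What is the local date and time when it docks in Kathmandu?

Convert departure to UTC: 07:24 − 5:00 = 02:24 UTC on Jul 8.
Add 17 hours and 9 minutes travel time → 19:33 UTC.
Kathmandu is UTC+5:45, so local arrival = 19:33 + 5:45 = 01:18 on Jul 9.

01:18 on July 9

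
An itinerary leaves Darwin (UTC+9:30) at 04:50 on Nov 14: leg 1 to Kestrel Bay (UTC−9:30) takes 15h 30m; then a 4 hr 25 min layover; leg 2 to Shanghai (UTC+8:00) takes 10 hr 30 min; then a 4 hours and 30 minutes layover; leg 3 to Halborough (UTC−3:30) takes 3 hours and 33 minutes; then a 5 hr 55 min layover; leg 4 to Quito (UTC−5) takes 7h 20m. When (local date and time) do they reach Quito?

Convert departure to UTC: 04:50 − 9:30 = 19:20 UTC on Nov 13.
Add 15 hours 30 minutes leg 1 → 10:50 UTC (Nov 14).
Add 4 hours and 25 minutes layover in Kestrel Bay → 15:15 UTC.
Add 10 hours and 30 minutes leg 2 → 01:45 UTC (Nov 15).
Add 4 hours and 30 minutes layover in Shanghai → 06:15 UTC.
Add 3 hours 33 minutes leg 3 → 09:48 UTC.
Add 5 hours and 55 minutes layover in Halborough → 15:43 UTC.
Add 7 hours and 20 minutes leg 4 → 23:03 UTC.
Quito is UTC−5:00, so local arrival = 23:03 − 5:00 = 18:03 on Nov 15.

18:03 on November 15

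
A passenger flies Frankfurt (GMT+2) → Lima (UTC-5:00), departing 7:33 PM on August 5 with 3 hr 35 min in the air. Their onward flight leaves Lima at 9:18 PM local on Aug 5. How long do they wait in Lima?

5 hours 10 minutes

Convert departure to UTC: 7:33 PM − 2:00 = 5:33 PM UTC on Aug 5.
Add 3 hours and 35 minutes flight time → 9:08 PM UTC.
Lima is UTC−5:00, so local arrival = 9:08 PM − 5:00 = 4:08 PM on Aug 5.
Layover = 9:18 PM − 4:08 PM = 5 hours 10 minutes.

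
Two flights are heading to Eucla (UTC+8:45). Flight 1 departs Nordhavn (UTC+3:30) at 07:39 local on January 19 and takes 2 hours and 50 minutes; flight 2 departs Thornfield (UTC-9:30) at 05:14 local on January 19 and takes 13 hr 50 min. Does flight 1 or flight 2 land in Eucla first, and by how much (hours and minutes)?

the first, by 21 hours 35 minutes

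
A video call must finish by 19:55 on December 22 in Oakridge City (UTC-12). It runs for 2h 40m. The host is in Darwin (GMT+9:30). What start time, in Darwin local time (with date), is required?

14:45 on December 23

Target end time in UTC: 19:55 + 12:00 = 07:55 on Dec 23.
Subtract 2 hours 40 minutes → start 05:15 UTC on Dec 23.
Darwin is UTC+9:30: 05:15 + 9:30 = 14:45 on Dec 23.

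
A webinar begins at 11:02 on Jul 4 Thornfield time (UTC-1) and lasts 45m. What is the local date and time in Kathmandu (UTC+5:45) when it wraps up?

18:32 on July 4

Kathmandu is 6:45 ahead of Thornfield.
After 45 minutes it is 11:47 in Thornfield.
Shift by the zone difference: 11:47 + 6:45 = 18:32 on Jul 4 in Kathmandu.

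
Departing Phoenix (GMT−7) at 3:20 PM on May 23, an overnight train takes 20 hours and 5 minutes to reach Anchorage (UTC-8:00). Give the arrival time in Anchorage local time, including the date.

10:25 AM on May 24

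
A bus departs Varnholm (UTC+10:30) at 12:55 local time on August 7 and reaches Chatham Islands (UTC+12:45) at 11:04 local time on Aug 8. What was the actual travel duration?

19 hours 54 minutes

Departure in UTC: 12:55 − 10:30 = 02:25 on Aug 7.
Arrival in UTC: 11:04 − 12:45 = 22:19 on Aug 7.
Elapsed = 22:19 − 02:25 = 19 hours 54 minutes.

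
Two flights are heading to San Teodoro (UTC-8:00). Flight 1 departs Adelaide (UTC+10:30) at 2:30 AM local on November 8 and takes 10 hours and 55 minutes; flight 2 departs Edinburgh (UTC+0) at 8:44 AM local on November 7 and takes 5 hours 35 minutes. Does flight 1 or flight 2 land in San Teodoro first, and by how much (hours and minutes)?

Flight 1 in UTC: 2:30 AM − 10:30 = 4:00 PM on Nov 7.
+10 hours and 55 minutes → arrive 2:55 AM UTC on Nov 8.
Flight 2 departs at 8:44 AM UTC (Nov 7).
+5 hours 35 minutes → arrive 2:19 PM UTC on Nov 7.
Flight 2 lands earlier by 12 hours 36 minutes.

the second, by 12 hours 36 minutes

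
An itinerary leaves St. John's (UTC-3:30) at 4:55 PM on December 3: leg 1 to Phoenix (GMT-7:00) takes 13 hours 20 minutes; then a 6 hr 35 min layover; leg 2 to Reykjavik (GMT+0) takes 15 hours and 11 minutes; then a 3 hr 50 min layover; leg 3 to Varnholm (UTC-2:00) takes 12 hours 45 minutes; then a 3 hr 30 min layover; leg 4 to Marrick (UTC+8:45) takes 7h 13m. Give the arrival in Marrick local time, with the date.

Convert departure to UTC: 4:55 PM + 3:30 = 8:25 PM UTC on Dec 3.
Add 13 hours and 20 minutes leg 1 → 9:45 AM UTC (Dec 4).
Add 6 hours and 35 minutes layover in Phoenix → 4:20 PM UTC.
Add 15 hours 11 minutes leg 2 → 7:31 AM UTC (Dec 5).
Add 3 hours and 50 minutes layover in Reykjavik → 11:21 AM UTC.
Add 12 hours and 45 minutes leg 3 → 12:06 AM UTC (Dec 6).
Add 3 hours and 30 minutes layover in Varnholm → 3:36 AM UTC.
Add 7 hours and 13 minutes leg 4 → 10:49 AM UTC.
Marrick is UTC+8:45, so local arrival = 10:49 AM + 8:45 = 7:34 PM on Dec 6.

7:34 PM on Dec 6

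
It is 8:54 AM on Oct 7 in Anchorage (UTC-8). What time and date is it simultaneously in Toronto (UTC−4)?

Toronto is 4:00 ahead of Anchorage.
Shift by the zone difference: 8:54 AM + 4:00 = 12:54 PM on Oct 7 in Toronto.

12:54 PM on October 7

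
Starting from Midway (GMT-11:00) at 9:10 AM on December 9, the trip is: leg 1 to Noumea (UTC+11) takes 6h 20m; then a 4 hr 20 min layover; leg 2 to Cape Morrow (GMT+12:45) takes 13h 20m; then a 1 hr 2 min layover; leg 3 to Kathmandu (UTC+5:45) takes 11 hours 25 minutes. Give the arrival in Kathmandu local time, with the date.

2:22 PM on December 11

Convert departure to UTC: 9:10 AM + 11:00 = 8:10 PM UTC on Dec 9.
Add 6 hours 20 minutes leg 1 → 2:30 AM UTC (Dec 10).
Add 4 hours 20 minutes layover in Noumea → 6:50 AM UTC.
Add 13 hours and 20 minutes leg 2 → 8:10 PM UTC.
Add 1 hour and 2 minutes layover in Cape Morrow → 9:12 PM UTC.
Add 11 hours and 25 minutes leg 3 → 8:37 AM UTC (Dec 11).
Kathmandu is UTC+5:45, so local arrival = 8:37 AM + 5:45 = 2:22 PM on Dec 11.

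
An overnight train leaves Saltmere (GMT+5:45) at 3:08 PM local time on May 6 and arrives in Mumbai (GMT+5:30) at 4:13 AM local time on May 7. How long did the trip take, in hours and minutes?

Mumbai is 0:15 behind Saltmere.
Clock-face elapsed time (ignoring zones) is 13 hours 5 minutes.
Actual elapsed = 13 hours 5 minutes + 0:15 = 13 hours 20 minutes.

13 hours 20 minutes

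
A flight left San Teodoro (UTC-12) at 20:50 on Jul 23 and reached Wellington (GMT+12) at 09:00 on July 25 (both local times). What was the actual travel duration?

Departure in UTC: 20:50 + 12:00 = 08:50 on Jul 24.
Arrival in UTC: 09:00 − 12:00 = 21:00 on Jul 24.
Elapsed = 21:00 − 08:50 = 12 hours 10 minutes.

12 hours 10 minutes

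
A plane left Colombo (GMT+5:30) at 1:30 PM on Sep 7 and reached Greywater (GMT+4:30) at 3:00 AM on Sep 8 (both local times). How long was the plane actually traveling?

Greywater is 1:00 behind Colombo.
Clock-face elapsed time (ignoring zones) is 13 hours 30 minutes.
Actual elapsed = 13 hours 30 minutes + 1:00 = 14 hours 30 minutes.

14 hours 30 minutes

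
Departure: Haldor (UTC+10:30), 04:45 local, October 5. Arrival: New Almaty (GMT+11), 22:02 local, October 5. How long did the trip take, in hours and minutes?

16 hours 47 minutes

Departure in UTC: 04:45 − 10:30 = 18:15 on Oct 4.
Arrival in UTC: 22:02 − 11:00 = 11:02 on Oct 5.
Elapsed = 11:02 − 18:15 (+1 day) = 16 hours 47 minutes.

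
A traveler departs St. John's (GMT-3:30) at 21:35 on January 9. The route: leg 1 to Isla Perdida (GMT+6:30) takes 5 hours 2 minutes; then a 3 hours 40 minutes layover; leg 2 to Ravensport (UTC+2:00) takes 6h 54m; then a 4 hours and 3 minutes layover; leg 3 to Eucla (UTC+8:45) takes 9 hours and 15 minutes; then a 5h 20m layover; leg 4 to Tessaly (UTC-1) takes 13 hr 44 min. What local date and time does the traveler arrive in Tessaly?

Convert departure to UTC: 21:35 + 3:30 = 01:05 UTC on Jan 10.
Add 5 hours 2 minutes leg 1 → 06:07 UTC.
Add 3 hours and 40 minutes layover in Isla Perdida → 09:47 UTC.
Add 6 hours and 54 minutes leg 2 → 16:41 UTC.
Add 4 hours and 3 minutes layover in Ravensport → 20:44 UTC.
Add 9 hours and 15 minutes leg 3 → 05:59 UTC (Jan 11).
Add 5 hours 20 minutes layover in Eucla → 11:19 UTC.
Add 13 hours and 44 minutes leg 4 → 01:03 UTC (Jan 12).
Tessaly is UTC−1:00, so local arrival = 01:03 − 1:00 = 00:03 on Jan 12.

00:03 on January 12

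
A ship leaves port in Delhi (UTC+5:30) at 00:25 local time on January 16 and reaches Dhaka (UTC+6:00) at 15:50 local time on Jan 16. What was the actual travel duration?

Departure in UTC: 00:25 − 5:30 = 18:55 on Jan 15.
Arrival in UTC: 15:50 − 6:00 = 09:50 on Jan 16.
Elapsed = 09:50 − 18:55 (+1 day) = 14 hours 55 minutes.

14 hours 55 minutes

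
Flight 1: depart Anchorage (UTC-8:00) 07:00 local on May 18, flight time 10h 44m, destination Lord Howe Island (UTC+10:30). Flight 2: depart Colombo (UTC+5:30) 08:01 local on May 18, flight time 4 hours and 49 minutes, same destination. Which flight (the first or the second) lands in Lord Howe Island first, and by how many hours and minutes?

the second, by 18 hours 24 minutes

Flight 1 in UTC: 07:00 + 8:00 = 15:00 on May 18.
+10 hours and 44 minutes → arrive 01:44 UTC on May 19.
Flight 2 in UTC: 08:01 − 5:30 = 02:31 on May 18.
+4 hours 49 minutes → arrive 07:20 UTC on May 18.
Flight 2 lands earlier by 18 hours 24 minutes.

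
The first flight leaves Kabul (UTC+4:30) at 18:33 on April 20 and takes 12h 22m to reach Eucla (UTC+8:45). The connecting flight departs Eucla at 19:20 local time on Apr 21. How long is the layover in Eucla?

8 hours 10 minutes

Convert departure to UTC: 18:33 − 4:30 = 14:03 UTC on Apr 20.
Add 12 hours 22 minutes flight time → 02:25 UTC (Apr 21).
Eucla is UTC+8:45, so local arrival = 02:25 + 8:45 = 11:10 on Apr 21.
Layover = 19:20 − 11:10 = 8 hours 10 minutes.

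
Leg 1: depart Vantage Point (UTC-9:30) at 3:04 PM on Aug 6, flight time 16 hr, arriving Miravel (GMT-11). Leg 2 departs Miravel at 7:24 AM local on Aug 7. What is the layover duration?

1 hour 50 minutes

Convert departure to UTC: 3:04 PM + 9:30 = 12:34 AM UTC on Aug 7.
Add 16 hours flight time → 4:34 PM UTC.
Miravel is UTC−11:00, so local arrival = 4:34 PM − 11:00 = 5:34 AM on Aug 7.
Layover = 7:24 AM − 5:34 AM = 1 hour 50 minutes.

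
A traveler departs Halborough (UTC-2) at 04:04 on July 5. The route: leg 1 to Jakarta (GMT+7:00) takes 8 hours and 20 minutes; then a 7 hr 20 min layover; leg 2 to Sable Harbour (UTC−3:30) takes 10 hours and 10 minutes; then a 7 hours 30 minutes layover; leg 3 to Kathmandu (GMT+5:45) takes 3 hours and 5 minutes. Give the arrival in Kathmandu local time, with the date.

Convert departure to UTC: 04:04 + 2:00 = 06:04 UTC on Jul 5.
Add 8 hours 20 minutes leg 1 → 14:24 UTC.
Add 7 hours 20 minutes layover in Jakarta → 21:44 UTC.
Add 10 hours 10 minutes leg 2 → 07:54 UTC (Jul 6).
Add 7 hours and 30 minutes layover in Sable Harbour → 15:24 UTC.
Add 3 hours 5 minutes leg 3 → 18:29 UTC.
Kathmandu is UTC+5:45, so local arrival = 18:29 + 5:45 = 00:14 on Jul 7.

00:14 on Jul 7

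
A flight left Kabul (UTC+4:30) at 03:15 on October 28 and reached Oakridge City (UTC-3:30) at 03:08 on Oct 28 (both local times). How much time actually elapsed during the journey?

7 hours 53 minutes

Departure in UTC: 03:15 − 4:30 = 22:45 on Oct 27.
Arrival in UTC: 03:08 + 3:30 = 06:38 on Oct 28.
Elapsed = 06:38 − 22:45 (+1 day) = 7 hours 53 minutes.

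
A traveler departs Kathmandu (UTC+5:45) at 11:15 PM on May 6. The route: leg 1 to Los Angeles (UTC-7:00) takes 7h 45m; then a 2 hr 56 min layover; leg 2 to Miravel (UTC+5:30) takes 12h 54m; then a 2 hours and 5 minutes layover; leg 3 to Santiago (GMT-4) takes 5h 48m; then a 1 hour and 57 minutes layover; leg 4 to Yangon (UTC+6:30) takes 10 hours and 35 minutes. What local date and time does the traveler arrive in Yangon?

Convert departure to UTC: 11:15 PM − 5:45 = 5:30 PM UTC on May 6.
Add 7 hours 45 minutes leg 1 → 1:15 AM UTC (May 7).
Add 2 hours 56 minutes layover in Los Angeles → 4:11 AM UTC.
Add 12 hours and 54 minutes leg 2 → 5:05 PM UTC.
Add 2 hours 5 minutes layover in Miravel → 7:10 PM UTC.
Add 5 hours and 48 minutes leg 3 → 12:58 AM UTC (May 8).
Add 1 hour 57 minutes layover in Santiago → 2:55 AM UTC.
Add 10 hours and 35 minutes leg 4 → 1:30 PM UTC.
Yangon is UTC+6:30, so local arrival = 1:30 PM + 6:30 = 8:00 PM on May 8.

8:00 PM on May 8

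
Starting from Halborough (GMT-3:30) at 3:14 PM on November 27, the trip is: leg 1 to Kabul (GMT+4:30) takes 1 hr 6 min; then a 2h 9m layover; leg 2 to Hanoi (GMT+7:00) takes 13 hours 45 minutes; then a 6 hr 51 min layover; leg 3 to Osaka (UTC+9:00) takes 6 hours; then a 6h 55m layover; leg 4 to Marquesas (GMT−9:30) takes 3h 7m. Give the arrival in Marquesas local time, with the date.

Convert departure to UTC: 3:14 PM + 3:30 = 6:44 PM UTC on Nov 27.
Add 1 hour and 6 minutes leg 1 → 7:50 PM UTC.
Add 2 hours 9 minutes layover in Kabul → 9:59 PM UTC.
Add 13 hours and 45 minutes leg 2 → 11:44 AM UTC (Nov 28).
Add 6 hours 51 minutes layover in Hanoi → 6:35 PM UTC.
Add 6 hours leg 3 → 12:35 AM UTC (Nov 29).
Add 6 hours 55 minutes layover in Osaka → 7:30 AM UTC.
Add 3 hours 7 minutes leg 4 → 10:37 AM UTC.
Marquesas is UTC−9:30, so local arrival = 10:37 AM − 9:30 = 1:07 AM on Nov 29.

1:07 AM on November 29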